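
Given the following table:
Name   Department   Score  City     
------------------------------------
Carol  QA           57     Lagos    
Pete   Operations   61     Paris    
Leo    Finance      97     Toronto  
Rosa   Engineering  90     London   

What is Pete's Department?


Row 2: Pete
Department = Operations

ANSWER: Operations


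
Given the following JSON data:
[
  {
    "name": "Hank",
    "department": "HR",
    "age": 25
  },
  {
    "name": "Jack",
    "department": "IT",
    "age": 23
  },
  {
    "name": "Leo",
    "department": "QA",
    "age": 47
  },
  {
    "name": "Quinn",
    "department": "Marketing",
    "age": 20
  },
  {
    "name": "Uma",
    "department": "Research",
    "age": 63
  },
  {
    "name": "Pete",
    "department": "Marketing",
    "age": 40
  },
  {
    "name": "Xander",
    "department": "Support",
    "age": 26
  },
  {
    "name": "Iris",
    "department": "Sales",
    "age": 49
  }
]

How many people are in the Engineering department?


Scanning records for department = Engineering
  No matches found
Count: 0

ANSWER: 0


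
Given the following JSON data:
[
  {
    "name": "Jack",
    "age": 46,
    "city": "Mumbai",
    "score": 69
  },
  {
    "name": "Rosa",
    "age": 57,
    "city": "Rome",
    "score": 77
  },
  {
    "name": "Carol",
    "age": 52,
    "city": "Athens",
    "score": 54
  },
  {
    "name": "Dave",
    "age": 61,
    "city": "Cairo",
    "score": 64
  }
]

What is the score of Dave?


Looking up record where name = Dave
Record index: 3
Field 'score' = 64

ANSWER: 64


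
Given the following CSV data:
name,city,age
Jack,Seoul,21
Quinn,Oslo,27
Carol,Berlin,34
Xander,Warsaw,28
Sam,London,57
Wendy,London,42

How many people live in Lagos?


Scanning city column for 'Lagos':
Total matches: 0

ANSWER: 0


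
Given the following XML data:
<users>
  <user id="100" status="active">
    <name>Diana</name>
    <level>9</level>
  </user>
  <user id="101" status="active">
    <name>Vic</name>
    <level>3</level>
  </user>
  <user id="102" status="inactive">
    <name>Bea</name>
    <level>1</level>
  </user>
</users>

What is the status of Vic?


Finding user with name = Vic
user id="101" status="active"

ANSWER: active


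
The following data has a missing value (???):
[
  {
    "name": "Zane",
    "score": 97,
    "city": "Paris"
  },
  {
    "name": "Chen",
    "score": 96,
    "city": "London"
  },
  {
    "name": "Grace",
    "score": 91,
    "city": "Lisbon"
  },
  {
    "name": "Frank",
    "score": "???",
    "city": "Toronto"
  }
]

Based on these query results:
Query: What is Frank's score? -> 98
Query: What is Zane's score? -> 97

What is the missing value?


The missing value is Frank's score
From query: Frank's score = 98

ANSWER: 98


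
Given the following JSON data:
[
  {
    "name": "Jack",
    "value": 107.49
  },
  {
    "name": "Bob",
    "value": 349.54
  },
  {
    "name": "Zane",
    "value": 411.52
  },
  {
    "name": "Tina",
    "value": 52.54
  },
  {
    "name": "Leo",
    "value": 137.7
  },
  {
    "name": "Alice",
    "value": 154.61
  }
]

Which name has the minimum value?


Comparing values:
  Jack: 107.49
  Bob: 349.54
  Zane: 411.52
  Tina: 52.54
  Leo: 137.7
  Alice: 154.61
Minimum: Tina (52.54)

ANSWER: Tina


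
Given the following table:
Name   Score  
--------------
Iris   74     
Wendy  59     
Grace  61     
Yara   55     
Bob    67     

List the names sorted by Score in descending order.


Sorting by Score (descending):
  Iris: 74
  Bob: 67
  Grace: 61
  Wendy: 59
  Yara: 55


ANSWER: Iris, Bob, Grace, Wendy, Yara


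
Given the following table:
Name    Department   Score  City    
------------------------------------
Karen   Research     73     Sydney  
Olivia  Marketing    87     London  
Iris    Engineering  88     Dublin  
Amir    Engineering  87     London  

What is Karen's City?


Row 1: Karen
City = Sydney

ANSWER: Sydney


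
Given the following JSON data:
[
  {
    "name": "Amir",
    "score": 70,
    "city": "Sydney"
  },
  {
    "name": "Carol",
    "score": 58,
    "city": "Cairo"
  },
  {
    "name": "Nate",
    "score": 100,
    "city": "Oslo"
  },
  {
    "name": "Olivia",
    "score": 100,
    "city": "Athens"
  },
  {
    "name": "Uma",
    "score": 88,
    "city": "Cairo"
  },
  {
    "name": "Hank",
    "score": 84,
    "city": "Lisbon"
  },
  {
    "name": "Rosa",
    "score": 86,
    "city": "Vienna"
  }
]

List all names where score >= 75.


Filtering records where score >= 75:
  Amir (score=70) -> no
  Carol (score=58) -> no
  Nate (score=100) -> YES
  Olivia (score=100) -> YES
  Uma (score=88) -> YES
  Hank (score=84) -> YES
  Rosa (score=86) -> YES


ANSWER: Nate, Olivia, Uma, Hank, Rosa


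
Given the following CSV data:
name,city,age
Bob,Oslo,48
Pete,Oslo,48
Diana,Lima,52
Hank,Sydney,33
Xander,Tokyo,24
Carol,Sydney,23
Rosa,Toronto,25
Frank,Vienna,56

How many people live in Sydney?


Scanning city column for 'Sydney':
  Row 4: Hank -> MATCH
  Row 6: Carol -> MATCH
Total matches: 2

ANSWER: 2


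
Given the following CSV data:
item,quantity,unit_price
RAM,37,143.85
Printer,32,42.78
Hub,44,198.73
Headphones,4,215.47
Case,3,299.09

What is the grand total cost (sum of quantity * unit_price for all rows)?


Computing row totals:
  RAM: 37 * 143.85 = 5322.45
  Printer: 32 * 42.78 = 1368.96
  Hub: 44 * 198.73 = 8744.12
  Headphones: 4 * 215.47 = 861.88
  Case: 3 * 299.09 = 897.27
Grand total = 5322.45 + 1368.96 + 8744.12 + 861.88 + 897.27 = 17194.68

ANSWER: 17194.68


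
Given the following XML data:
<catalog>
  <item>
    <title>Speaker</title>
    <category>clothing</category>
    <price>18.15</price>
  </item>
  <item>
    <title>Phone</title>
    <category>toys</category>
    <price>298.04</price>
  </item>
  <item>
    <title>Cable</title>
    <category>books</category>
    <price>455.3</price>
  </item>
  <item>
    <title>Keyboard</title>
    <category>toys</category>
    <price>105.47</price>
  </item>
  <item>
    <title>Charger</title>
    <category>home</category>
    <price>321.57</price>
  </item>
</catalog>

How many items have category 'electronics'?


Scanning <item> elements for <category>electronics</category>:
Count: 0

ANSWER: 0


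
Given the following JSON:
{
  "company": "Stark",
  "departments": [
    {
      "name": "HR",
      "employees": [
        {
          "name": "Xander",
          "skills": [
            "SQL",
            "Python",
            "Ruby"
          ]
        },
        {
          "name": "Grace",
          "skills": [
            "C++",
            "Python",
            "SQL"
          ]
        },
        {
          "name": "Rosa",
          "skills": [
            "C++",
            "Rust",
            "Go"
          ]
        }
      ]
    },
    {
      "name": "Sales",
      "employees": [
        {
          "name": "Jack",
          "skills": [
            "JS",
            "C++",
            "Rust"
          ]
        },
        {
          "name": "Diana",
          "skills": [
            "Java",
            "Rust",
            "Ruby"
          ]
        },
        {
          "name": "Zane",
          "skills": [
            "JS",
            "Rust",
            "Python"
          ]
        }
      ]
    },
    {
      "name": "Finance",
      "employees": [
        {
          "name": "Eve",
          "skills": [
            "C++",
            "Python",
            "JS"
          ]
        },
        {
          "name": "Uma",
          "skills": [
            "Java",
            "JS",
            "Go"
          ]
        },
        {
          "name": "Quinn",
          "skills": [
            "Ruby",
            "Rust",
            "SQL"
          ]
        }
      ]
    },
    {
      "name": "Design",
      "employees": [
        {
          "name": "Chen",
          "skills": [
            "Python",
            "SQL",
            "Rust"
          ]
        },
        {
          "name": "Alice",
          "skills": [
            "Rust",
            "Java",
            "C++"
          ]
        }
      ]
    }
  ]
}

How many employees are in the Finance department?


Path: departments[2].employees
Count: 3

ANSWER: 3


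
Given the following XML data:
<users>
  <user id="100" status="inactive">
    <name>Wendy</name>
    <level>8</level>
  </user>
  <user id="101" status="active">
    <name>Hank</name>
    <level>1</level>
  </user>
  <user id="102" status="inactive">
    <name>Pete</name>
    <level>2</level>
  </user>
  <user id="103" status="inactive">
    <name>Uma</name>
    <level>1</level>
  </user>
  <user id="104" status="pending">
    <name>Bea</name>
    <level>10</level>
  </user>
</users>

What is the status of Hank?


Finding user with name = Hank
user id="101" status="active"

ANSWER: active


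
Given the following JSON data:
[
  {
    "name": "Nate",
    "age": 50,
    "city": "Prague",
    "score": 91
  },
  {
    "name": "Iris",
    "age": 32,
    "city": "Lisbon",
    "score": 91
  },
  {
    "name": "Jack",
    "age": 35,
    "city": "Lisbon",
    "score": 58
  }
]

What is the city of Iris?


Looking up record where name = Iris
Record index: 1
Field 'city' = Lisbon

ANSWER: Lisbon


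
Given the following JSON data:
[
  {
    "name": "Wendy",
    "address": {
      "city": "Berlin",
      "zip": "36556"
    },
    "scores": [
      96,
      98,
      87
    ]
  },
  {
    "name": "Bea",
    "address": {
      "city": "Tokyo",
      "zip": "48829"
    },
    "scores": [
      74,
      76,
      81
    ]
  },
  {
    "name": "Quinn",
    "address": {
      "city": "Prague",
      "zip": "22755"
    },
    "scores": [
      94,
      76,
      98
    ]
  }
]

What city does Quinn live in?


Path: records[2].address.city
Value: Prague

ANSWER: Prague


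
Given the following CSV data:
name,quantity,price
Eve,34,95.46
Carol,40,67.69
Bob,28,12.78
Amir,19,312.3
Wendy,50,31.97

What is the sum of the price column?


Values in 'price' column:
  Row 1: 95.46
  Row 2: 67.69
  Row 3: 12.78
  Row 4: 312.3
  Row 5: 31.97
Sum = 95.46 + 67.69 + 12.78 + 312.3 + 31.97 = 520.2

ANSWER: 520.2


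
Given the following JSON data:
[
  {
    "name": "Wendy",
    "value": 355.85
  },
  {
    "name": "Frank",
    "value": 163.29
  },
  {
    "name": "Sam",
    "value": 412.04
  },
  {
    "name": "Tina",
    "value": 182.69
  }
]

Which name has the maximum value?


Comparing values:
  Wendy: 355.85
  Frank: 163.29
  Sam: 412.04
  Tina: 182.69
Maximum: Sam (412.04)

ANSWER: Sam


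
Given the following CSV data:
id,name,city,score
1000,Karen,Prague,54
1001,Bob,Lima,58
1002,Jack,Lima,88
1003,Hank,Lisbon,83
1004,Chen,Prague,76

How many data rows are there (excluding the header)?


Counting rows (excluding header):
Header: id,name,city,score
Data rows: 5

ANSWER: 5


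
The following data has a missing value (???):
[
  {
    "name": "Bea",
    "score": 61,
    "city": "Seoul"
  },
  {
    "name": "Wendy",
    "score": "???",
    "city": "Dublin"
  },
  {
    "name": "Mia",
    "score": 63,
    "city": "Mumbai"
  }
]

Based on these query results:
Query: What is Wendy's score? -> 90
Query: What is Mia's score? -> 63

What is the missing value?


The missing value is Wendy's score
From query: Wendy's score = 90

ANSWER: 90


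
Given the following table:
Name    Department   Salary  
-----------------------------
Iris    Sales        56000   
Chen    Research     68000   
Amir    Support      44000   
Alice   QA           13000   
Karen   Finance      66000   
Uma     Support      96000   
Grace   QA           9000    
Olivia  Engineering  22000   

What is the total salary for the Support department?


Support department members:
  Amir: 44000
  Uma: 96000
Total = 44000 + 96000 = 140000

ANSWER: 140000


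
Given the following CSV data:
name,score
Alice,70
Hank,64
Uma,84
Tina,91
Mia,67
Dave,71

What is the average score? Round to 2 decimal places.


Scores: 70, 64, 84, 91, 67, 71
Sum = 447
Count = 6
Average = 447 / 6 = 74.50

ANSWER: 74.50


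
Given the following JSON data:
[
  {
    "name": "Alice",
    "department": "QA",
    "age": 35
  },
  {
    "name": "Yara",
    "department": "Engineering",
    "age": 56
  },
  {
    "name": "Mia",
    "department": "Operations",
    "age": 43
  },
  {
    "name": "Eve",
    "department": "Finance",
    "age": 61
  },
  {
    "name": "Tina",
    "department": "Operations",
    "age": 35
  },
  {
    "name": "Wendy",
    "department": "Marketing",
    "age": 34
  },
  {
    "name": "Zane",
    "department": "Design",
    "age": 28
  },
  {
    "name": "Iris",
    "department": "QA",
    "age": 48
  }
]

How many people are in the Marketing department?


Scanning records for department = Marketing
  Record 5: Wendy
Count: 1

ANSWER: 1


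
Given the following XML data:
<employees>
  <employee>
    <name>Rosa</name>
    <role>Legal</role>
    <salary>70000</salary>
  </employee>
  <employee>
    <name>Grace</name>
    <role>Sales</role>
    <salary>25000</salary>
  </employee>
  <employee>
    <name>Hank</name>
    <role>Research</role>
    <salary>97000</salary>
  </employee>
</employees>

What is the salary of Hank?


Searching for <employee> with <name>Hank</name>
Found at position 3
<salary>97000</salary>

ANSWER: 97000


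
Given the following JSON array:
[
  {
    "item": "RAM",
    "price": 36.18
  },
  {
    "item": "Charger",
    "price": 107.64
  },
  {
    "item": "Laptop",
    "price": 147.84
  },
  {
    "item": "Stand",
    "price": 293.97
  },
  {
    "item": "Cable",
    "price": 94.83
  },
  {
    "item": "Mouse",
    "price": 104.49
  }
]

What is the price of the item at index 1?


Array index 1 -> Charger
price = 107.64

ANSWER: 107.64


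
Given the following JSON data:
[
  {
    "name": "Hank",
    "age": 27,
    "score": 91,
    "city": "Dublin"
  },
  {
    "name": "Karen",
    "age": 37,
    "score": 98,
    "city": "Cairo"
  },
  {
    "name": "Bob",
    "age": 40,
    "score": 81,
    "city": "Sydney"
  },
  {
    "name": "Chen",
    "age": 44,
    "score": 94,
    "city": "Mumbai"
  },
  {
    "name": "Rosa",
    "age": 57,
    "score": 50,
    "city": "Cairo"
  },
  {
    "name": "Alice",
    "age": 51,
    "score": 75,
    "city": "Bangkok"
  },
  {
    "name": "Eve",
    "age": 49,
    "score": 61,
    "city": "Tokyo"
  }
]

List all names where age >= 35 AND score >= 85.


Checking both conditions:
  Hank (age=27, score=91) -> no
  Karen (age=37, score=98) -> YES
  Bob (age=40, score=81) -> no
  Chen (age=44, score=94) -> YES
  Rosa (age=57, score=50) -> no
  Alice (age=51, score=75) -> no
  Eve (age=49, score=61) -> no


ANSWER: Karen, Chen


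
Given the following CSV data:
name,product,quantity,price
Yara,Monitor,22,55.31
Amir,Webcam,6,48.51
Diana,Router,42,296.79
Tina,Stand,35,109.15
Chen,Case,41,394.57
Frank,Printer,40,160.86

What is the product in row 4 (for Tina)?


Row 4: Tina
Column 'product' = Stand

ANSWER: Stand


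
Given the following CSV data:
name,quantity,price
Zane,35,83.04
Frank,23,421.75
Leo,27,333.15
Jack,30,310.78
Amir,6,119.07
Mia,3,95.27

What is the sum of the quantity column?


Values in 'quantity' column:
  Row 1: 35
  Row 2: 23
  Row 3: 27
  Row 4: 30
  Row 5: 6
  Row 6: 3
Sum = 35 + 23 + 27 + 30 + 6 + 3 = 124

ANSWER: 124


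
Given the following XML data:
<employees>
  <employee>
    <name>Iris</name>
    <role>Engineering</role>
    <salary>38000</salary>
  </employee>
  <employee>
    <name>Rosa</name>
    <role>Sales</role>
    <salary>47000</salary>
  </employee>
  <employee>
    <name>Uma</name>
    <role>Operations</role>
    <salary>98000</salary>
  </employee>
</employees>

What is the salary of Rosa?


Searching for <employee> with <name>Rosa</name>
Found at position 2
<salary>47000</salary>

ANSWER: 47000


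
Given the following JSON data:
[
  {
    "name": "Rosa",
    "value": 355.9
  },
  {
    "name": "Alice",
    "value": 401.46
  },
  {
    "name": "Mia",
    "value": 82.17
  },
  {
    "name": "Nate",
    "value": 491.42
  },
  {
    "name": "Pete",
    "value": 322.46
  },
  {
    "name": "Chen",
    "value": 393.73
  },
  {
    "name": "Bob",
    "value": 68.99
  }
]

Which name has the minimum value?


Comparing values:
  Rosa: 355.9
  Alice: 401.46
  Mia: 82.17
  Nate: 491.42
  Pete: 322.46
  Chen: 393.73
  Bob: 68.99
Minimum: Bob (68.99)

ANSWER: Bob


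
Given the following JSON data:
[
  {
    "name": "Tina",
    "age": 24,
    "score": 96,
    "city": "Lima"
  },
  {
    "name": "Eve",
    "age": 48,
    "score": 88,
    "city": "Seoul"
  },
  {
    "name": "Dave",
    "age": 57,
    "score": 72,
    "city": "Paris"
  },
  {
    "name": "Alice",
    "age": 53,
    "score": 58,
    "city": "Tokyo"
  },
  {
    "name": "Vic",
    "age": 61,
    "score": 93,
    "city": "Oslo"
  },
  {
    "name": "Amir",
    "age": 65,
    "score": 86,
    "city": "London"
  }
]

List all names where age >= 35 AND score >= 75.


Checking both conditions:
  Tina (age=24, score=96) -> no
  Eve (age=48, score=88) -> YES
  Dave (age=57, score=72) -> no
  Alice (age=53, score=58) -> no
  Vic (age=61, score=93) -> YES
  Amir (age=65, score=86) -> YES


ANSWER: Eve, Vic, Amir


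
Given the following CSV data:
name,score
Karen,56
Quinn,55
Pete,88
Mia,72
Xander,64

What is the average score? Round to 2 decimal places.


Scores: 56, 55, 88, 72, 64
Sum = 335
Count = 5
Average = 335 / 5 = 67.00

ANSWER: 67.00


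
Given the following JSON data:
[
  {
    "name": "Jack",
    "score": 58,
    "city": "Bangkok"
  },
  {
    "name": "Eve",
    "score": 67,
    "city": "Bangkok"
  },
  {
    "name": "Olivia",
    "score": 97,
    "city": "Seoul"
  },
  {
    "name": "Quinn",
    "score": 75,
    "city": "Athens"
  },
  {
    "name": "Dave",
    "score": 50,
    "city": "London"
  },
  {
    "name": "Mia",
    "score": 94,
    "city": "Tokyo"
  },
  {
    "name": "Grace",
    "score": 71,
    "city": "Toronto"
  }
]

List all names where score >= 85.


Filtering records where score >= 85:
  Jack (score=58) -> no
  Eve (score=67) -> no
  Olivia (score=97) -> YES
  Quinn (score=75) -> no
  Dave (score=50) -> no
  Mia (score=94) -> YES
  Grace (score=71) -> no


ANSWER: Olivia, Mia


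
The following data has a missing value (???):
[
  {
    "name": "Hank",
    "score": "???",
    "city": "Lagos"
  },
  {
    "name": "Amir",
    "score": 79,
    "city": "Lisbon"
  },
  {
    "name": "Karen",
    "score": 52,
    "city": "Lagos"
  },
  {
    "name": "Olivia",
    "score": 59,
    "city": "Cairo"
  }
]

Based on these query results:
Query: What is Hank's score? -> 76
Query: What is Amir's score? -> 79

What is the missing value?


The missing value is Hank's score
From query: Hank's score = 76

ANSWER: 76


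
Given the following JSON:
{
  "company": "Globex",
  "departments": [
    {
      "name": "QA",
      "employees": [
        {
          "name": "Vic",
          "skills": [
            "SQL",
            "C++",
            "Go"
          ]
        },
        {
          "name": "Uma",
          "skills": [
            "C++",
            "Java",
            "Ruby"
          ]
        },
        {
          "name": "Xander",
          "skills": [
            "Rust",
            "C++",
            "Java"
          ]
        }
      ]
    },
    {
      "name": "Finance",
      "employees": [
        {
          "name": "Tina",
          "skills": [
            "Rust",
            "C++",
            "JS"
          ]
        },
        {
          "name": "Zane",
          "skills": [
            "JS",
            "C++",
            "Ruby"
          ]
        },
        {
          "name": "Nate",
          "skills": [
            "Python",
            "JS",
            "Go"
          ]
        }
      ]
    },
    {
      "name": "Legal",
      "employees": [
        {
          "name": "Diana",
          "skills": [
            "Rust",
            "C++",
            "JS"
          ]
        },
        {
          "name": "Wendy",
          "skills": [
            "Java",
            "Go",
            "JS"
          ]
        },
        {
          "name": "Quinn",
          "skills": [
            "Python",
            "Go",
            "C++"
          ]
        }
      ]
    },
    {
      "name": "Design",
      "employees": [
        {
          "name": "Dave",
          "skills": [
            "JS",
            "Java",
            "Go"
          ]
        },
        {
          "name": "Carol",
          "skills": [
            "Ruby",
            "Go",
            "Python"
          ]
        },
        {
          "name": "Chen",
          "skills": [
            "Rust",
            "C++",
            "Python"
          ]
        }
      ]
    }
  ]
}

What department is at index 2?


Path: departments[2].name
Value: Legal

ANSWER: Legal


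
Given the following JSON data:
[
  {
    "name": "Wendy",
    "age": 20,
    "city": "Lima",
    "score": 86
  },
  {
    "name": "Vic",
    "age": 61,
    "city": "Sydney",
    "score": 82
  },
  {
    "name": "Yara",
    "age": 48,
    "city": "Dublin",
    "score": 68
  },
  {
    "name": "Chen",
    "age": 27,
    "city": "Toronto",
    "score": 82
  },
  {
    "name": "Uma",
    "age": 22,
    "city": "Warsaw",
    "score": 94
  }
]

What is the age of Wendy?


Looking up record where name = Wendy
Record index: 0
Field 'age' = 20

ANSWER: 20


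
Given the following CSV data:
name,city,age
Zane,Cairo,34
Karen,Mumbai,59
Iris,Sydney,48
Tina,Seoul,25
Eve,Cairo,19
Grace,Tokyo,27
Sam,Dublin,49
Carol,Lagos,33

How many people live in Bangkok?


Scanning city column for 'Bangkok':
Total matches: 0

ANSWER: 0


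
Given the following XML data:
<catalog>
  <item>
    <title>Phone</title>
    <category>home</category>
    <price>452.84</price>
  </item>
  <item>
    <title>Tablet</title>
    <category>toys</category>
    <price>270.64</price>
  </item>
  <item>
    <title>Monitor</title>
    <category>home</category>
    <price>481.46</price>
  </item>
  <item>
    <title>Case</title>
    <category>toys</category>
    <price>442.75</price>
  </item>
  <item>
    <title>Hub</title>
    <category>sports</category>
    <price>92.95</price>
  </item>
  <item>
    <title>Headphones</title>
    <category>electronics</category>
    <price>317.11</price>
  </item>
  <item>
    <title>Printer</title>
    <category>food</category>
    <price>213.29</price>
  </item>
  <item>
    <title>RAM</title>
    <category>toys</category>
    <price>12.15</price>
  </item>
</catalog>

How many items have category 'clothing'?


Scanning <item> elements for <category>clothing</category>:
Count: 0

ANSWER: 0


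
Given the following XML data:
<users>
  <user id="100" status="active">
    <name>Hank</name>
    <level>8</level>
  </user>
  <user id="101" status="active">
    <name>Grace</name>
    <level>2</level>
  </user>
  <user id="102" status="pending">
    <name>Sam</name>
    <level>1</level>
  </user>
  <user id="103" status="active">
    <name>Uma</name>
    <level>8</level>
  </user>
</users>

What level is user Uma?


Finding user: Uma
<level>8</level>

ANSWER: 8


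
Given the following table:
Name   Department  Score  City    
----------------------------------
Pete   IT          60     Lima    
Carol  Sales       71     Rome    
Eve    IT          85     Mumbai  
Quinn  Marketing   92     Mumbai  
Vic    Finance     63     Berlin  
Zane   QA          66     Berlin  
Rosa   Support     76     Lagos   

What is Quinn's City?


Row 4: Quinn
City = Mumbai

ANSWER: Mumbai


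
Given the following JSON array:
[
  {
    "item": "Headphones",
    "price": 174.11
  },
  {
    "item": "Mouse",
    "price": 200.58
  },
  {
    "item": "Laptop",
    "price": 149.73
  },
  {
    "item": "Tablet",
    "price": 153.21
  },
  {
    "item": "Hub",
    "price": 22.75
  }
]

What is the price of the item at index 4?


Array index 4 -> Hub
price = 22.75

ANSWER: 22.75


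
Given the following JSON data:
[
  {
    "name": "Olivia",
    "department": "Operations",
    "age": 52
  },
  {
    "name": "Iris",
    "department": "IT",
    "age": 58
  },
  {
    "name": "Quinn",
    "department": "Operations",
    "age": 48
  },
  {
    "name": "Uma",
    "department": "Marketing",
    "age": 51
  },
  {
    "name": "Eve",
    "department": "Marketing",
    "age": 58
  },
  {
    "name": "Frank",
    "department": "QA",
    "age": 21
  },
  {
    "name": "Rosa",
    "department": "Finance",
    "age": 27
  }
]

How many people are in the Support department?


Scanning records for department = Support
  No matches found
Count: 0

ANSWER: 0


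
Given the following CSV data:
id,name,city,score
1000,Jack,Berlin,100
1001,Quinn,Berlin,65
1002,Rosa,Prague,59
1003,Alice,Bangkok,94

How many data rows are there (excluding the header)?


Counting rows (excluding header):
Header: id,name,city,score
Data rows: 4

ANSWER: 4


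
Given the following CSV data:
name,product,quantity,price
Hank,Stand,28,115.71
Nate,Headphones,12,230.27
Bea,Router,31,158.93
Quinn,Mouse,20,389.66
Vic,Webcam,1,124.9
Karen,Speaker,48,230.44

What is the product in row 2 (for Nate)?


Row 2: Nate
Column 'product' = Headphones

ANSWER: Headphones


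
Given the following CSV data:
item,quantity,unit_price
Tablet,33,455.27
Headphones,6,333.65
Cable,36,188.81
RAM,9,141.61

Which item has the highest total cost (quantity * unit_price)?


Computing row totals:
  Tablet: 15023.91
  Headphones: 2001.9
  Cable: 6797.16
  RAM: 1274.49
Maximum: Tablet (15023.91)

ANSWER: Tablet


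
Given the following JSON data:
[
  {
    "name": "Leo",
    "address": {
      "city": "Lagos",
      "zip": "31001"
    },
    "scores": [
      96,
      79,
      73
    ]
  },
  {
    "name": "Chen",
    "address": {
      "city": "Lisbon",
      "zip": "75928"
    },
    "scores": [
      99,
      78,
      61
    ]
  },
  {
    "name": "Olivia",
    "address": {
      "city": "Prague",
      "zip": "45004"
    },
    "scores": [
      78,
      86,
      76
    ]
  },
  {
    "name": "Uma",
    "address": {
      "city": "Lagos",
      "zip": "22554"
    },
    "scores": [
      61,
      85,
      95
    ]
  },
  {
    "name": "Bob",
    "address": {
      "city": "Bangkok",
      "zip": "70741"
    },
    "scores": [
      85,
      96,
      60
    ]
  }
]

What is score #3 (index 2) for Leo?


Path: records[0].scores[2]
Value: 73

ANSWER: 73


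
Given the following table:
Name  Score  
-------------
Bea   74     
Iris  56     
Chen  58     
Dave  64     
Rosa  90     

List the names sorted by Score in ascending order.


Sorting by Score (ascending):
  Iris: 56
  Chen: 58
  Dave: 64
  Bea: 74
  Rosa: 90


ANSWER: Iris, Chen, Dave, Bea, Rosa


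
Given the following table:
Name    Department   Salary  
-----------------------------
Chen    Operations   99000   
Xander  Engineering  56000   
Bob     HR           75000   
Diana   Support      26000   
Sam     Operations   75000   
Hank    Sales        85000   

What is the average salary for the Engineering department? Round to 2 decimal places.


Engineering department members:
  Xander: 56000
Sum = 56000
Count = 1
Average = 56000 / 1 = 56000.00

ANSWER: 56000.00


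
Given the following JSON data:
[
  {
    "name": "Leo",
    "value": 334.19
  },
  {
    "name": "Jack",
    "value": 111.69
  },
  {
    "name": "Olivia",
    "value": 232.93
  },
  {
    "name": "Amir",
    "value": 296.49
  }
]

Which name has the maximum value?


Comparing values:
  Leo: 334.19
  Jack: 111.69
  Olivia: 232.93
  Amir: 296.49
Maximum: Leo (334.19)

ANSWER: Leo


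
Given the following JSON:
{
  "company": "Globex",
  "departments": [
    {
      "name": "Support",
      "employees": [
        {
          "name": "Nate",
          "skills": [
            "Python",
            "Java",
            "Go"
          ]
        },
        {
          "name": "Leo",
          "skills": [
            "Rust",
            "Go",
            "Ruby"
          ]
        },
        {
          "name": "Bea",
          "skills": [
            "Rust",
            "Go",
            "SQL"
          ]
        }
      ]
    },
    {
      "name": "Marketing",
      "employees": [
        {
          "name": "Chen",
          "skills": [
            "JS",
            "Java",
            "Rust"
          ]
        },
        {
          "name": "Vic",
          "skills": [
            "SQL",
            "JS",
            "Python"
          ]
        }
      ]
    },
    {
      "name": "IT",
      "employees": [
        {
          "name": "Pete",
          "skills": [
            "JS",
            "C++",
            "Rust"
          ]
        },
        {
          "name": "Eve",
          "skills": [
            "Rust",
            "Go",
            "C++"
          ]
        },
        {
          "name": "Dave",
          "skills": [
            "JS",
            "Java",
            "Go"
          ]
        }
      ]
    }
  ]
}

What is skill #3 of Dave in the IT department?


Path: departments[2].employees[2].skills[2]
Value: Go

ANSWER: Go


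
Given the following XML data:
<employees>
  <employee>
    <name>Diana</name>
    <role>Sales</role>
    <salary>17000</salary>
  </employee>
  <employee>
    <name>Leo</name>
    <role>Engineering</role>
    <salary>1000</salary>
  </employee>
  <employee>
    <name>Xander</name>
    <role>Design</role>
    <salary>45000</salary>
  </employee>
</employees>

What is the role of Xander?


Searching for <employee> with <name>Xander</name>
Found at position 3
<role>Design</role>

ANSWER: Design


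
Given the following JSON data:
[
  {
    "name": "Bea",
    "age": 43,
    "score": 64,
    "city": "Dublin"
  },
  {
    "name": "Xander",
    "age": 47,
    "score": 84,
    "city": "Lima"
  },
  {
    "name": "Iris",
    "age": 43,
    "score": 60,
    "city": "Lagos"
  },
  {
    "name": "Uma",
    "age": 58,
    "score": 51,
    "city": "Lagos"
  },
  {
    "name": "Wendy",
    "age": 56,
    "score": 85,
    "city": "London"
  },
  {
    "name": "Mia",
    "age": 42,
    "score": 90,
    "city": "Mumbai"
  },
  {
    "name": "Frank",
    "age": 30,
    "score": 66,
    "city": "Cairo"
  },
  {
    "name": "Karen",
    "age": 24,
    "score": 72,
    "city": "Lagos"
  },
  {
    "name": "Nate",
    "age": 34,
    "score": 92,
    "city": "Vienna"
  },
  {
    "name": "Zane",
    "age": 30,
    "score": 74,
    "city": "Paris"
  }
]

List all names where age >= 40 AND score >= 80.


Checking both conditions:
  Bea (age=43, score=64) -> no
  Xander (age=47, score=84) -> YES
  Iris (age=43, score=60) -> no
  Uma (age=58, score=51) -> no
  Wendy (age=56, score=85) -> YES
  Mia (age=42, score=90) -> YES
  Frank (age=30, score=66) -> no
  Karen (age=24, score=72) -> no
  Nate (age=34, score=92) -> no
  Zane (age=30, score=74) -> no


ANSWER: Xander, Wendy, Mia


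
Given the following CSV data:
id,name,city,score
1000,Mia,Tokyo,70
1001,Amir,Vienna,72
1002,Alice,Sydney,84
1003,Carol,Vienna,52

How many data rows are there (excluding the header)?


Counting rows (excluding header):
Header: id,name,city,score
Data rows: 4

ANSWER: 4


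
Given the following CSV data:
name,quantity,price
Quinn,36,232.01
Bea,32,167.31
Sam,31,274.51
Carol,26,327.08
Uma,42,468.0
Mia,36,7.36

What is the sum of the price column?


Values in 'price' column:
  Row 1: 232.01
  Row 2: 167.31
  Row 3: 274.51
  Row 4: 327.08
  Row 5: 468.0
  Row 6: 7.36
Sum = 232.01 + 167.31 + 274.51 + 327.08 + 468.0 + 7.36 = 1476.27

ANSWER: 1476.27


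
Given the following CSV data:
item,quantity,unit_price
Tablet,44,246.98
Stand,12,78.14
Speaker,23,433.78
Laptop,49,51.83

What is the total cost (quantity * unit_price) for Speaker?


Row: Speaker
quantity = 23
unit_price = 433.78
total = 23 * 433.78 = 9976.94

ANSWER: 9976.94


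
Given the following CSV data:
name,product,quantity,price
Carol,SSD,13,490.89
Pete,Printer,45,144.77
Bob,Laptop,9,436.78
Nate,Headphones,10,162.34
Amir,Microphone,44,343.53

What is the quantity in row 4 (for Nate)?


Row 4: Nate
Column 'quantity' = 10

ANSWER: 10


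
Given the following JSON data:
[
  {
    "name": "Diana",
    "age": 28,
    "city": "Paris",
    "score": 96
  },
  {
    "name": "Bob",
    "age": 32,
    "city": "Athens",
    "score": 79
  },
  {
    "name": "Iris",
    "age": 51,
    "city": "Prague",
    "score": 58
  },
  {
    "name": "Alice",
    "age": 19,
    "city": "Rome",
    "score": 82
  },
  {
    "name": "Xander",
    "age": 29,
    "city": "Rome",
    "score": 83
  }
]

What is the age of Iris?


Looking up record where name = Iris
Record index: 2
Field 'age' = 51

ANSWER: 51


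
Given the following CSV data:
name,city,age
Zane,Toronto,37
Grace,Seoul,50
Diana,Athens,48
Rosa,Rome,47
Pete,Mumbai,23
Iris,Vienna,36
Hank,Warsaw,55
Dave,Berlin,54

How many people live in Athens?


Scanning city column for 'Athens':
  Row 3: Diana -> MATCH
Total matches: 1

ANSWER: 1


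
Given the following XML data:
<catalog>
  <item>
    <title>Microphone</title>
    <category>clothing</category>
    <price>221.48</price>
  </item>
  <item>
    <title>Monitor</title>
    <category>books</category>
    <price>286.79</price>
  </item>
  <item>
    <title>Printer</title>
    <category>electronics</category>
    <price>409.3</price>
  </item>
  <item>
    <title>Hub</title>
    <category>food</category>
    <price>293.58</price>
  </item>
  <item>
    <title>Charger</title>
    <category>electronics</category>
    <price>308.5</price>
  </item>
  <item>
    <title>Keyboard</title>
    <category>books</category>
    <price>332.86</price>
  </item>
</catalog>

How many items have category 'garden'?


Scanning <item> elements for <category>garden</category>:
Count: 0

ANSWER: 0


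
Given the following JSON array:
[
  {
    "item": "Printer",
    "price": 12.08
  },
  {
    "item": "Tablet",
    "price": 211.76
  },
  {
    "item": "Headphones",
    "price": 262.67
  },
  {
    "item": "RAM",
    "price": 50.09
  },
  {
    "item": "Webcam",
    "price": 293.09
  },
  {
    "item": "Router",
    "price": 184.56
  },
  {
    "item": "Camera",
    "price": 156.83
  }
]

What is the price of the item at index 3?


Array index 3 -> RAM
price = 50.09

ANSWER: 50.09


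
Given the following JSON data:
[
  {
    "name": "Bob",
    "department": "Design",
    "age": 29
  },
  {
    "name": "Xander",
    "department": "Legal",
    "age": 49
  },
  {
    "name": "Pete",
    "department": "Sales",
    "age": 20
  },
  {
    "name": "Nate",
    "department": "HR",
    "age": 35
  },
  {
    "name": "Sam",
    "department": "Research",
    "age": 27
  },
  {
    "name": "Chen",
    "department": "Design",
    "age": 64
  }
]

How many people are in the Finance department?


Scanning records for department = Finance
  No matches found
Count: 0

ANSWER: 0


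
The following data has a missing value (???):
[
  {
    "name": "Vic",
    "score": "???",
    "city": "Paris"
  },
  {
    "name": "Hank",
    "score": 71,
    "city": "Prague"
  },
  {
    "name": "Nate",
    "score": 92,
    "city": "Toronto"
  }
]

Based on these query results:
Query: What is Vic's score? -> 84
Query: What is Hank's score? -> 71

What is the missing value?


The missing value is Vic's score
From query: Vic's score = 84

ANSWER: 84


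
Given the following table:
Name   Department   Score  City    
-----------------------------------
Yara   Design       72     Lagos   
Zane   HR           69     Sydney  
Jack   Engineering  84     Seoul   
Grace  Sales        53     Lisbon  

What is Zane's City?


Row 2: Zane
City = Sydney

ANSWER: Sydney


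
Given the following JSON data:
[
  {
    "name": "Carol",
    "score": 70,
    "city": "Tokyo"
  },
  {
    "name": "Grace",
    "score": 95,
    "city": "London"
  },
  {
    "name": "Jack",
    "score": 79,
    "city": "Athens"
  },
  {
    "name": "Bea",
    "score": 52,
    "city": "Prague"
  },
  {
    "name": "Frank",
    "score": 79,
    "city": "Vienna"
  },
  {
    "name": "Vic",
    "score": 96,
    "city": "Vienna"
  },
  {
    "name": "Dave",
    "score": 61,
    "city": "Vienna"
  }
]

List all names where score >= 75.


Filtering records where score >= 75:
  Carol (score=70) -> no
  Grace (score=95) -> YES
  Jack (score=79) -> YES
  Bea (score=52) -> no
  Frank (score=79) -> YES
  Vic (score=96) -> YES
  Dave (score=61) -> no


ANSWER: Grace, Jack, Frank, Vic


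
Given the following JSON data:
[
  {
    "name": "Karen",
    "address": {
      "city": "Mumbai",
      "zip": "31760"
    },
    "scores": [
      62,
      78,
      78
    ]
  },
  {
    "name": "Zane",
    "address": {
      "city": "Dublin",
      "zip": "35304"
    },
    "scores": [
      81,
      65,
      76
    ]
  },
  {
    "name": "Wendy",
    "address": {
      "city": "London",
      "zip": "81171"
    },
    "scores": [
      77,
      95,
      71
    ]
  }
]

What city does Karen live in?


Path: records[0].address.city
Value: Mumbai

ANSWER: Mumbai


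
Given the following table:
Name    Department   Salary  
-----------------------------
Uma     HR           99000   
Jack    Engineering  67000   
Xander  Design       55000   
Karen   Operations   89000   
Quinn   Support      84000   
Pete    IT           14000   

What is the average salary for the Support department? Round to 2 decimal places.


Support department members:
  Quinn: 84000
Sum = 84000
Count = 1
Average = 84000 / 1 = 84000.00

ANSWER: 84000.00


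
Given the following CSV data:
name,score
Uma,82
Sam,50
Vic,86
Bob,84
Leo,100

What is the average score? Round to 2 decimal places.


Scores: 82, 50, 86, 84, 100
Sum = 402
Count = 5
Average = 402 / 5 = 80.40

ANSWER: 80.40


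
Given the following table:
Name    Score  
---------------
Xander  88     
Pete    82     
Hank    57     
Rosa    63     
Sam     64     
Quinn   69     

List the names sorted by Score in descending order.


Sorting by Score (descending):
  Xander: 88
  Pete: 82
  Quinn: 69
  Sam: 64
  Rosa: 63
  Hank: 57


ANSWER: Xander, Pete, Quinn, Sam, Rosa, Hank


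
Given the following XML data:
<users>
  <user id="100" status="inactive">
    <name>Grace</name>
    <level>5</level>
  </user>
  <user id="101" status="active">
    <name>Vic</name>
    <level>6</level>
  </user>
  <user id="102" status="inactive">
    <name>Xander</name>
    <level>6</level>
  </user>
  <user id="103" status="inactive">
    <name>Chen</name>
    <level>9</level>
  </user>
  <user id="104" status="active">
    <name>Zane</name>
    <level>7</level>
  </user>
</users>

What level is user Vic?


Finding user: Vic
<level>6</level>

ANSWER: 6


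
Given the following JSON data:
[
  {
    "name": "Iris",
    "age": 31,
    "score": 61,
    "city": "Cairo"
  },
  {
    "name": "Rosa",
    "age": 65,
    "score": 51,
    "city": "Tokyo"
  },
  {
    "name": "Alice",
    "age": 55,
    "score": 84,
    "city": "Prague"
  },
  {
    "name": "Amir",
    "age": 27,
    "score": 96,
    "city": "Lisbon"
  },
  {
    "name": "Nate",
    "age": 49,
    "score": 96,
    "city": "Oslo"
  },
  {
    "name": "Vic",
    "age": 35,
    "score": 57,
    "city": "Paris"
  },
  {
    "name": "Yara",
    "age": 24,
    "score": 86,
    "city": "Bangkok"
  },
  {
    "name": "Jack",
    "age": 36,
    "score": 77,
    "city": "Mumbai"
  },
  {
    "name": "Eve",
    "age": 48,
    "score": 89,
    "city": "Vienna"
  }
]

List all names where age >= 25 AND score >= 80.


Checking both conditions:
  Iris (age=31, score=61) -> no
  Rosa (age=65, score=51) -> no
  Alice (age=55, score=84) -> YES
  Amir (age=27, score=96) -> YES
  Nate (age=49, score=96) -> YES
  Vic (age=35, score=57) -> no
  Yara (age=24, score=86) -> no
  Jack (age=36, score=77) -> no
  Eve (age=48, score=89) -> YES


ANSWER: Alice, Amir, Nate, Eve


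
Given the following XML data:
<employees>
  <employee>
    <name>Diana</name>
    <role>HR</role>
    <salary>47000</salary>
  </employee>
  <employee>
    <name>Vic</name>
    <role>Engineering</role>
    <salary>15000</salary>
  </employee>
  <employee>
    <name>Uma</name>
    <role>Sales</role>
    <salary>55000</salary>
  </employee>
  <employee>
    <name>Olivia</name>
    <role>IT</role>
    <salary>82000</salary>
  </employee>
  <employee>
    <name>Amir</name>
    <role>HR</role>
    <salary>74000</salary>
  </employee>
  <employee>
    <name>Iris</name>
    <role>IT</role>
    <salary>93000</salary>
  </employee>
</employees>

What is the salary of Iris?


Searching for <employee> with <name>Iris</name>
Found at position 6
<salary>93000</salary>

ANSWER: 93000
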